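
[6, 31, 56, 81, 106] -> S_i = 6 + 25*i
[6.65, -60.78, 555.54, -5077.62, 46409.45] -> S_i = 6.65*(-9.14)^i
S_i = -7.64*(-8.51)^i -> [-7.64, 65.02, -553.29, 4708.49, -40069.29]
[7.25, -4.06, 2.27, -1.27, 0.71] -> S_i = 7.25*(-0.56)^i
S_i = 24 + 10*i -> [24, 34, 44, 54, 64]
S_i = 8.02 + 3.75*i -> [8.02, 11.77, 15.52, 19.27, 23.02]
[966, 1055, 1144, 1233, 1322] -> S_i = 966 + 89*i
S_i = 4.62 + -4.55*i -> [4.62, 0.07, -4.48, -9.03, -13.58]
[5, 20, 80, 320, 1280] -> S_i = 5*4^i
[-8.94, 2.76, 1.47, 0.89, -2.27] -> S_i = Random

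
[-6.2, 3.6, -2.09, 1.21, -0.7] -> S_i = -6.20*(-0.58)^i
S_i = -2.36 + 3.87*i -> [-2.36, 1.51, 5.38, 9.25, 13.12]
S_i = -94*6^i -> [-94, -564, -3384, -20304, -121824]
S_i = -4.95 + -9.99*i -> [-4.95, -14.94, -24.93, -34.92, -44.91]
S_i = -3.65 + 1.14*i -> [-3.65, -2.51, -1.37, -0.23, 0.91]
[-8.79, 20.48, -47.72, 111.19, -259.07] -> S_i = -8.79*(-2.33)^i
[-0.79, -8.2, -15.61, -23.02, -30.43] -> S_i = -0.79 + -7.41*i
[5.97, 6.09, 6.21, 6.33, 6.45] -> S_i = 5.97 + 0.12*i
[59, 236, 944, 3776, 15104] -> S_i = 59*4^i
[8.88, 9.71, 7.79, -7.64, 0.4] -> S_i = Random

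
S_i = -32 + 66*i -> [-32, 34, 100, 166, 232]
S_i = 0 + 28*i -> [0, 28, 56, 84, 112]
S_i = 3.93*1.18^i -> [3.93, 4.64, 5.47, 6.46, 7.62]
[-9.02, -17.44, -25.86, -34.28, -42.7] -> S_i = -9.02 + -8.42*i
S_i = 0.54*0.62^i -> [0.54, 0.33, 0.21, 0.13, 0.08]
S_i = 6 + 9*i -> [6, 15, 24, 33, 42]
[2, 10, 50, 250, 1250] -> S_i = 2*5^i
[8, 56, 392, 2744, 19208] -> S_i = 8*7^i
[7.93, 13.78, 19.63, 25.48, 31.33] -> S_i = 7.93 + 5.85*i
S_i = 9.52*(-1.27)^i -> [9.52, -12.09, 15.35, -19.5, 24.77]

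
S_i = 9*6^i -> [9, 54, 324, 1944, 11664]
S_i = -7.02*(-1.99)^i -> [-7.02, 13.97, -27.8, 55.32, -110.09]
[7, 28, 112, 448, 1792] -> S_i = 7*4^i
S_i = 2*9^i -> [2, 18, 162, 1458, 13122]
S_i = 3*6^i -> [3, 18, 108, 648, 3888]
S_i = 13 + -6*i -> [13, 7, 1, -5, -11]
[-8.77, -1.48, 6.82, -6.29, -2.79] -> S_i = Random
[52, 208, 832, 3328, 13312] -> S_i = 52*4^i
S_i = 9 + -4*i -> [9, 5, 1, -3, -7]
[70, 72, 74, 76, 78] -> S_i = 70 + 2*i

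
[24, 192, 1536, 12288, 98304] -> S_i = 24*8^i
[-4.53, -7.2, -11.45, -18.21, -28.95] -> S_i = -4.53*1.59^i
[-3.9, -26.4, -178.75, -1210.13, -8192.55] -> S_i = -3.90*6.77^i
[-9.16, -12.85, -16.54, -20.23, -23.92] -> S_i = -9.16 + -3.69*i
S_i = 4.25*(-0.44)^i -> [4.25, -1.87, 0.82, -0.36, 0.16]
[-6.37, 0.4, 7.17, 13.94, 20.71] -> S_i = -6.37 + 6.77*i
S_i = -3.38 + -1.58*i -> [-3.38, -4.96, -6.54, -8.12, -9.7]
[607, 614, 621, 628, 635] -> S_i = 607 + 7*i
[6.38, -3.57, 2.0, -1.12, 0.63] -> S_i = 6.38*(-0.56)^i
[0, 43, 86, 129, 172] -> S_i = 0 + 43*i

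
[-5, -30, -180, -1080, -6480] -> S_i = -5*6^i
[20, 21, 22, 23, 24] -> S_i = 20 + 1*i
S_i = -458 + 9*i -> [-458, -449, -440, -431, -422]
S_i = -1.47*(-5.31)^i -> [-1.47, 7.81, -41.45, 220.09, -1168.68]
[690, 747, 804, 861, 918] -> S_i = 690 + 57*i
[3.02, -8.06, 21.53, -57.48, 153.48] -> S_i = 3.02*(-2.67)^i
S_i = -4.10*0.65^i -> [-4.1, -2.66, -1.73, -1.13, -0.73]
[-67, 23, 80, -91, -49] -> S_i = Random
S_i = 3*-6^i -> [3, -18, 108, -648, 3888]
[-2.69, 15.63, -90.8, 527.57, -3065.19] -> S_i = -2.69*(-5.81)^i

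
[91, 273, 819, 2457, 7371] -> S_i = 91*3^i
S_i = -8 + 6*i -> [-8, -2, 4, 10, 16]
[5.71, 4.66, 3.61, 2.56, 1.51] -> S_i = 5.71 + -1.05*i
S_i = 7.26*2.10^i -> [7.26, 15.25, 32.02, 67.23, 141.19]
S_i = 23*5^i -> [23, 115, 575, 2875, 14375]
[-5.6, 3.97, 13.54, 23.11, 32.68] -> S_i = -5.60 + 9.57*i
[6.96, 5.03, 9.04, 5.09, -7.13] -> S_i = Random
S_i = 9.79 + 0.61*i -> [9.79, 10.4, 11.01, 11.62, 12.23]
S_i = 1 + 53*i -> [1, 54, 107, 160, 213]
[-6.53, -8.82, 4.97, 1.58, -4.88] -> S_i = Random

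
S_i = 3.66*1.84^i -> [3.66, 6.73, 12.39, 22.8, 41.95]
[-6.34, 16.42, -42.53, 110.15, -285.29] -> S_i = -6.34*(-2.59)^i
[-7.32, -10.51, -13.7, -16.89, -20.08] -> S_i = -7.32 + -3.19*i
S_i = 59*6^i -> [59, 354, 2124, 12744, 76464]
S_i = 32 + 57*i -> [32, 89, 146, 203, 260]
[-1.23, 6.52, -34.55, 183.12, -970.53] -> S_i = -1.23*(-5.30)^i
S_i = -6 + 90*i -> [-6, 84, 174, 264, 354]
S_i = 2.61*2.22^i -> [2.61, 5.79, 12.86, 28.56, 63.39]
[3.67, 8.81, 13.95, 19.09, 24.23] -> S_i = 3.67 + 5.14*i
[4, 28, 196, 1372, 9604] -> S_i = 4*7^i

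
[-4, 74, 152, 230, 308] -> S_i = -4 + 78*i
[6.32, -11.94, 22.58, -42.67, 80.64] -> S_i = 6.32*(-1.89)^i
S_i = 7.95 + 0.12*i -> [7.95, 8.07, 8.19, 8.31, 8.43]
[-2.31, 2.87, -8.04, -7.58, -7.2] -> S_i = Random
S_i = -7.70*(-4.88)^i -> [-7.7, 37.58, -183.37, 894.85, -4366.87]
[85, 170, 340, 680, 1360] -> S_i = 85*2^i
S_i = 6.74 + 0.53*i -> [6.74, 7.27, 7.8, 8.33, 8.86]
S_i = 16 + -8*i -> [16, 8, 0, -8, -16]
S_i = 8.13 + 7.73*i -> [8.13, 15.86, 23.59, 31.32, 39.05]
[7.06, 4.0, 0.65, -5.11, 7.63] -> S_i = Random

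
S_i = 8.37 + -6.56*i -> [8.37, 1.81, -4.75, -11.31, -17.87]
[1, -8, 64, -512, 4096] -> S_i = 1*-8^i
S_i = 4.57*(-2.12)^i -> [4.57, -9.69, 20.54, -43.54, 92.31]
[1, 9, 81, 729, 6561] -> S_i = 1*9^i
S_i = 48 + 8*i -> [48, 56, 64, 72, 80]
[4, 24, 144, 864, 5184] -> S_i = 4*6^i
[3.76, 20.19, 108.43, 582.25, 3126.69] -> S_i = 3.76*5.37^i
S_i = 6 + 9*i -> [6, 15, 24, 33, 42]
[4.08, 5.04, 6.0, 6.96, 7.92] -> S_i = 4.08 + 0.96*i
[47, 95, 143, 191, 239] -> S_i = 47 + 48*i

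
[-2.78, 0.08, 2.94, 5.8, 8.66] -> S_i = -2.78 + 2.86*i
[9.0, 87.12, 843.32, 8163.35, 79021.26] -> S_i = 9.00*9.68^i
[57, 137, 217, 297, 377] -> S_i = 57 + 80*i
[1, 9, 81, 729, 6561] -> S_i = 1*9^i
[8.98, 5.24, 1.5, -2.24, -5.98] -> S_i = 8.98 + -3.74*i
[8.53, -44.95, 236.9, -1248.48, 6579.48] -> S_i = 8.53*(-5.27)^i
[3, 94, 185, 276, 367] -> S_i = 3 + 91*i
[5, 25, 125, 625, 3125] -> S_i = 5*5^i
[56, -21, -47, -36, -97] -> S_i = Random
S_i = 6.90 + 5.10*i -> [6.9, 12.0, 17.1, 22.2, 27.3]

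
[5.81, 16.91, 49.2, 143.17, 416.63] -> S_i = 5.81*2.91^i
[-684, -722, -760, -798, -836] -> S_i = -684 + -38*i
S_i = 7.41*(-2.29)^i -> [7.41, -16.97, 38.86, -88.99, 203.78]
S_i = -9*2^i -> [-9, -18, -36, -72, -144]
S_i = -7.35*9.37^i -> [-7.35, -68.87, -645.31, -6046.53, -56655.97]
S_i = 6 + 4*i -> [6, 10, 14, 18, 22]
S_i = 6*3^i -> [6, 18, 54, 162, 486]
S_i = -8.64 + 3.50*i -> [-8.64, -5.14, -1.64, 1.86, 5.36]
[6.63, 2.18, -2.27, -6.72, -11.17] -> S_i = 6.63 + -4.45*i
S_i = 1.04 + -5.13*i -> [1.04, -4.09, -9.22, -14.35, -19.48]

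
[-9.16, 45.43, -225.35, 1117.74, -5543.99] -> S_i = -9.16*(-4.96)^i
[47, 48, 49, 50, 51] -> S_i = 47 + 1*i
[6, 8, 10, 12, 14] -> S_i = 6 + 2*i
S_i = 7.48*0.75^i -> [7.48, 5.61, 4.21, 3.16, 2.37]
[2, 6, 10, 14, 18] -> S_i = 2 + 4*i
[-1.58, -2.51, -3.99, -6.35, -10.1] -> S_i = -1.58*1.59^i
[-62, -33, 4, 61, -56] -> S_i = Random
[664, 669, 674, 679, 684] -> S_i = 664 + 5*i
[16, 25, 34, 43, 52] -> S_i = 16 + 9*i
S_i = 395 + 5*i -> [395, 400, 405, 410, 415]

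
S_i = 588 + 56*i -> [588, 644, 700, 756, 812]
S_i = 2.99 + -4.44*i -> [2.99, -1.45, -5.89, -10.33, -14.77]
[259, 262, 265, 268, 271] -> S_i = 259 + 3*i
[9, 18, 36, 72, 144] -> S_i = 9*2^i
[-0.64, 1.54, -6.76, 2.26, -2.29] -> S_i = Random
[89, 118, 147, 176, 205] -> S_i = 89 + 29*i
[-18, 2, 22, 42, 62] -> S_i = -18 + 20*i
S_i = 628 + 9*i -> [628, 637, 646, 655, 664]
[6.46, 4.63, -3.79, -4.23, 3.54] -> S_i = Random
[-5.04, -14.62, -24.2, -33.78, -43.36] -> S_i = -5.04 + -9.58*i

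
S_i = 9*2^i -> [9, 18, 36, 72, 144]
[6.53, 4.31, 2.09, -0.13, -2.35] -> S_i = 6.53 + -2.22*i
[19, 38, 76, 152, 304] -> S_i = 19*2^i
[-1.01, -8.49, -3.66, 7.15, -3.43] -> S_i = Random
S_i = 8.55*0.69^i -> [8.55, 5.9, 4.07, 2.81, 1.94]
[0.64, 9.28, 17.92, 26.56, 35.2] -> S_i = 0.64 + 8.64*i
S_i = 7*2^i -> [7, 14, 28, 56, 112]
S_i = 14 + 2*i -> [14, 16, 18, 20, 22]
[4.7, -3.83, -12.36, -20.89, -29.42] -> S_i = 4.70 + -8.53*i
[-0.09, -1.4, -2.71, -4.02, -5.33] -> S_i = -0.09 + -1.31*i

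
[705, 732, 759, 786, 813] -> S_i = 705 + 27*i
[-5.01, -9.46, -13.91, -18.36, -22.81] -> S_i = -5.01 + -4.45*i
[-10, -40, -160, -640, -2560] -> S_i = -10*4^i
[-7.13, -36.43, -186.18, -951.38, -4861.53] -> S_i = -7.13*5.11^i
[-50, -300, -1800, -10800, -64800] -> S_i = -50*6^i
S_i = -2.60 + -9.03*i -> [-2.6, -11.63, -20.66, -29.69, -38.72]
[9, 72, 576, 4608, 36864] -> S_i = 9*8^i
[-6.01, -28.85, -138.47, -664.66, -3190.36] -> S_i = -6.01*4.80^i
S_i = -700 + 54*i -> [-700, -646, -592, -538, -484]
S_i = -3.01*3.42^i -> [-3.01, -10.29, -35.21, -120.41, -411.79]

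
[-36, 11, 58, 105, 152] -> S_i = -36 + 47*i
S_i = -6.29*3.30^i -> [-6.29, -20.76, -68.5, -226.04, -745.94]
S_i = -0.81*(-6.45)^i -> [-0.81, 5.22, -33.7, 217.35, -1401.92]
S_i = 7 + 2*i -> [7, 9, 11, 13, 15]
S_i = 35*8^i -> [35, 280, 2240, 17920, 143360]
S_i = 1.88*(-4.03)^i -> [1.88, -7.58, 30.53, -123.05, 495.88]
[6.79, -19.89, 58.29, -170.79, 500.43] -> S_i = 6.79*(-2.93)^i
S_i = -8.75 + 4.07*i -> [-8.75, -4.68, -0.61, 3.46, 7.53]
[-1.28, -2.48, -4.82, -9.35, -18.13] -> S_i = -1.28*1.94^i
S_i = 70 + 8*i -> [70, 78, 86, 94, 102]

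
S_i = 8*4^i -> [8, 32, 128, 512, 2048]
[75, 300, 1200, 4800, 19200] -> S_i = 75*4^i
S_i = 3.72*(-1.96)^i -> [3.72, -7.29, 14.29, -28.01, 54.9]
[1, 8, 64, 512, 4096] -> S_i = 1*8^i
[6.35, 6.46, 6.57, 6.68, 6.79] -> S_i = 6.35 + 0.11*i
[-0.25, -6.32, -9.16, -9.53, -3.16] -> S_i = Random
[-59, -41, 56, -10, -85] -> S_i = Random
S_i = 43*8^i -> [43, 344, 2752, 22016, 176128]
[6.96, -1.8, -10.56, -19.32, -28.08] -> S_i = 6.96 + -8.76*i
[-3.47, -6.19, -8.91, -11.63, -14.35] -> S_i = -3.47 + -2.72*i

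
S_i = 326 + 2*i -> [326, 328, 330, 332, 334]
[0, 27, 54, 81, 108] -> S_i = 0 + 27*i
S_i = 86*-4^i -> [86, -344, 1376, -5504, 22016]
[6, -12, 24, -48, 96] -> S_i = 6*-2^i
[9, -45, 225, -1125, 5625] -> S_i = 9*-5^i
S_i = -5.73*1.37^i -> [-5.73, -7.85, -10.75, -14.73, -20.19]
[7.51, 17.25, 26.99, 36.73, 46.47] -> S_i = 7.51 + 9.74*i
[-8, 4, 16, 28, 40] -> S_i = -8 + 12*i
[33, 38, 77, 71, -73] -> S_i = Random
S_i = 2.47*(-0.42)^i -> [2.47, -1.04, 0.44, -0.18, 0.08]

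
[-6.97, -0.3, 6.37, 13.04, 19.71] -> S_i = -6.97 + 6.67*i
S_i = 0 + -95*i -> [0, -95, -190, -285, -380]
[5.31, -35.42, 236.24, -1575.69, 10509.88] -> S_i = 5.31*(-6.67)^i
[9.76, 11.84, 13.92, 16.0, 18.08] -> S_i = 9.76 + 2.08*i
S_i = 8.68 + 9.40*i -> [8.68, 18.08, 27.48, 36.88, 46.28]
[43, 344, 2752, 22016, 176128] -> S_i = 43*8^i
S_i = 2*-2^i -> [2, -4, 8, -16, 32]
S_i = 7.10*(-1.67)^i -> [7.1, -11.86, 19.8, -33.07, 55.22]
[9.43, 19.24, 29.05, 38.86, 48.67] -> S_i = 9.43 + 9.81*i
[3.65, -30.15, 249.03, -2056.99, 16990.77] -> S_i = 3.65*(-8.26)^i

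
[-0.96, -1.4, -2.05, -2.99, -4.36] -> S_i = -0.96*1.46^i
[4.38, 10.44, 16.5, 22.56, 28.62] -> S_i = 4.38 + 6.06*i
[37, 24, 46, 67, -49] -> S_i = Random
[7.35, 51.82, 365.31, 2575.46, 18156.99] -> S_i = 7.35*7.05^i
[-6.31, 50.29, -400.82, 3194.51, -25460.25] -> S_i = -6.31*(-7.97)^i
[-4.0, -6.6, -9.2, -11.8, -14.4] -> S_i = -4.00 + -2.60*i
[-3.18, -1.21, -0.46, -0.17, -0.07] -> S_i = -3.18*0.38^i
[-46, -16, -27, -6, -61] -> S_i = Random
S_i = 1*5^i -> [1, 5, 25, 125, 625]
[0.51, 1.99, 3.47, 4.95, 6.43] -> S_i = 0.51 + 1.48*i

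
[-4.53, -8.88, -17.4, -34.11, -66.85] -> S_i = -4.53*1.96^i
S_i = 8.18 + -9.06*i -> [8.18, -0.88, -9.94, -19.0, -28.06]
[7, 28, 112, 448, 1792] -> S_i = 7*4^i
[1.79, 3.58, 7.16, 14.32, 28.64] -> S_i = 1.79*2.00^i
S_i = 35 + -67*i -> [35, -32, -99, -166, -233]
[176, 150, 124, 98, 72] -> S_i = 176 + -26*i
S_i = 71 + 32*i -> [71, 103, 135, 167, 199]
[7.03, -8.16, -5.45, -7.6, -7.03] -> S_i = Random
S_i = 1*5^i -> [1, 5, 25, 125, 625]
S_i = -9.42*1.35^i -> [-9.42, -12.72, -17.17, -23.18, -31.29]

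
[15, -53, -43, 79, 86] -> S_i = Random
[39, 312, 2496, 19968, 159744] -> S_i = 39*8^i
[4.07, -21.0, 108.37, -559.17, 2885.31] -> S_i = 4.07*(-5.16)^i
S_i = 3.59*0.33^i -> [3.59, 1.18, 0.39, 0.13, 0.04]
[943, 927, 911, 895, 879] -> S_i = 943 + -16*i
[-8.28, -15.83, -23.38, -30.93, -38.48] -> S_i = -8.28 + -7.55*i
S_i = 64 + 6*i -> [64, 70, 76, 82, 88]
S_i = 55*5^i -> [55, 275, 1375, 6875, 34375]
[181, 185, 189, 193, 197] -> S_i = 181 + 4*i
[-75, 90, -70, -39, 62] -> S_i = Random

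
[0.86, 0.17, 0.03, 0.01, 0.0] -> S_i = 0.86*0.20^i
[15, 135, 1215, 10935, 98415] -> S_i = 15*9^i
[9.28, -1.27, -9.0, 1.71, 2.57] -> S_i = Random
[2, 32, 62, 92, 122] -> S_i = 2 + 30*i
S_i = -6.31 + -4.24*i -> [-6.31, -10.55, -14.79, -19.03, -23.27]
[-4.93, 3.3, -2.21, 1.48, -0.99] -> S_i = -4.93*(-0.67)^i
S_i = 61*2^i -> [61, 122, 244, 488, 976]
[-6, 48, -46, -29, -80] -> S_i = Random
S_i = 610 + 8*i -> [610, 618, 626, 634, 642]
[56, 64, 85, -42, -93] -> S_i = Random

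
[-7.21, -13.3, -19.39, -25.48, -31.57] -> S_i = -7.21 + -6.09*i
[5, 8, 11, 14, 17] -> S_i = 5 + 3*i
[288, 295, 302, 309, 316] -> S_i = 288 + 7*i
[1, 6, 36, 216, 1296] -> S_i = 1*6^i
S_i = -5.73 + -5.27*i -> [-5.73, -11.0, -16.27, -21.54, -26.81]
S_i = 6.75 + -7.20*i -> [6.75, -0.45, -7.65, -14.85, -22.05]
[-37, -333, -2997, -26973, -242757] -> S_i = -37*9^i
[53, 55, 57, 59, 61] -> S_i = 53 + 2*i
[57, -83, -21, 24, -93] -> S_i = Random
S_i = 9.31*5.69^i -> [9.31, 52.97, 301.42, 1715.09, 9758.85]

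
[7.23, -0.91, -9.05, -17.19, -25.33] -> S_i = 7.23 + -8.14*i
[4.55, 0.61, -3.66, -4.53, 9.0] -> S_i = Random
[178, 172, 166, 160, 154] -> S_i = 178 + -6*i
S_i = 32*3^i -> [32, 96, 288, 864, 2592]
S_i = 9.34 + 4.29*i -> [9.34, 13.63, 17.92, 22.21, 26.5]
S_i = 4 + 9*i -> [4, 13, 22, 31, 40]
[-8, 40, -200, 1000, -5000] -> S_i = -8*-5^i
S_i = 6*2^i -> [6, 12, 24, 48, 96]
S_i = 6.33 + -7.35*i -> [6.33, -1.02, -8.37, -15.72, -23.07]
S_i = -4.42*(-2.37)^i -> [-4.42, 10.48, -24.83, 58.84, -139.45]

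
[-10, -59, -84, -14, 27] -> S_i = Random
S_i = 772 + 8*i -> [772, 780, 788, 796, 804]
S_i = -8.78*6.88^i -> [-8.78, -60.41, -415.6, -2859.3, -19671.99]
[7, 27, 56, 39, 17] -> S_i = Random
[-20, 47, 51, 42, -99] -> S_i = Random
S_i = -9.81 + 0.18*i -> [-9.81, -9.63, -9.45, -9.27, -9.09]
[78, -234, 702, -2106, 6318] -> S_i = 78*-3^i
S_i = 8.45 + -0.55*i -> [8.45, 7.9, 7.35, 6.8, 6.25]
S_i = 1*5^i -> [1, 5, 25, 125, 625]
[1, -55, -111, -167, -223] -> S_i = 1 + -56*i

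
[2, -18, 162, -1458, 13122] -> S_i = 2*-9^i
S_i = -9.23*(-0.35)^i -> [-9.23, 3.23, -1.13, 0.4, -0.14]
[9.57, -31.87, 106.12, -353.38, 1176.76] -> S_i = 9.57*(-3.33)^i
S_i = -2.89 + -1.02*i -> [-2.89, -3.91, -4.93, -5.95, -6.97]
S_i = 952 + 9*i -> [952, 961, 970, 979, 988]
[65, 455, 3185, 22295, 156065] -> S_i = 65*7^i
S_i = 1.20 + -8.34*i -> [1.2, -7.14, -15.48, -23.82, -32.16]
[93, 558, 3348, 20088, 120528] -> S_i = 93*6^i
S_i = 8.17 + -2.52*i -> [8.17, 5.65, 3.13, 0.61, -1.91]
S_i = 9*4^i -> [9, 36, 144, 576, 2304]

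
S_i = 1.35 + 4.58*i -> [1.35, 5.93, 10.51, 15.09, 19.67]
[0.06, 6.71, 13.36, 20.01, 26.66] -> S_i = 0.06 + 6.65*i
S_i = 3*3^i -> [3, 9, 27, 81, 243]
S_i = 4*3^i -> [4, 12, 36, 108, 324]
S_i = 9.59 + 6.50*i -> [9.59, 16.09, 22.59, 29.09, 35.59]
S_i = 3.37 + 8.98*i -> [3.37, 12.35, 21.33, 30.31, 39.29]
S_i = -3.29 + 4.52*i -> [-3.29, 1.23, 5.75, 10.27, 14.79]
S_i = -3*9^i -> [-3, -27, -243, -2187, -19683]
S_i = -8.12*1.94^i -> [-8.12, -15.75, -30.56, -59.29, -115.02]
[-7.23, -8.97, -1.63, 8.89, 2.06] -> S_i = Random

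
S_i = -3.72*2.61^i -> [-3.72, -9.71, -25.34, -66.14, -172.63]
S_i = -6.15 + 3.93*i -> [-6.15, -2.22, 1.71, 5.64, 9.57]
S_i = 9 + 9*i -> [9, 18, 27, 36, 45]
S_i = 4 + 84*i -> [4, 88, 172, 256, 340]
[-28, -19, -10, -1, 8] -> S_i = -28 + 9*i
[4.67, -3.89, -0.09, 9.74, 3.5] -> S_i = Random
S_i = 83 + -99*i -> [83, -16, -115, -214, -313]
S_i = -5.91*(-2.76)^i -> [-5.91, 16.31, -45.02, 124.26, -342.94]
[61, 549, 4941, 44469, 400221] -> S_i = 61*9^i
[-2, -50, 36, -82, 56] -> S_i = Random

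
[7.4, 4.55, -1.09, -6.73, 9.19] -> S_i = Random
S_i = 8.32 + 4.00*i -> [8.32, 12.32, 16.32, 20.32, 24.32]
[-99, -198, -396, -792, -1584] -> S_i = -99*2^i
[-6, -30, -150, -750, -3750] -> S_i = -6*5^i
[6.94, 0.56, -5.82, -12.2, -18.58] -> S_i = 6.94 + -6.38*i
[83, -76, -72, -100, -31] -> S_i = Random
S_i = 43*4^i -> [43, 172, 688, 2752, 11008]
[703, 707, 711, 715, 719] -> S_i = 703 + 4*i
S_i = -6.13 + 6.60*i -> [-6.13, 0.47, 7.07, 13.67, 20.27]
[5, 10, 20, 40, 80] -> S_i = 5*2^i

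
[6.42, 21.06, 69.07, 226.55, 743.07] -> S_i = 6.42*3.28^i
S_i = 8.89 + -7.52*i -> [8.89, 1.37, -6.15, -13.67, -21.19]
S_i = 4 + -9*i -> [4, -5, -14, -23, -32]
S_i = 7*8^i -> [7, 56, 448, 3584, 28672]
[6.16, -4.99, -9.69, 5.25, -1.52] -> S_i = Random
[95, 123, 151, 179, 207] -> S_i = 95 + 28*i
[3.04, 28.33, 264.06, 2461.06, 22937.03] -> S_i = 3.04*9.32^i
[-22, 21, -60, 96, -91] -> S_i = Random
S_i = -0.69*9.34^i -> [-0.69, -6.44, -60.19, -562.2, -5250.93]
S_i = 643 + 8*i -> [643, 651, 659, 667, 675]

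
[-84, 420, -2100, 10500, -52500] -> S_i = -84*-5^i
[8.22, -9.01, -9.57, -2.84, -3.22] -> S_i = Random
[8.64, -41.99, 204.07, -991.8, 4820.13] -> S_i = 8.64*(-4.86)^i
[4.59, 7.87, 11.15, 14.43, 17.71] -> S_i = 4.59 + 3.28*i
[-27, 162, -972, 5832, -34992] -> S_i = -27*-6^i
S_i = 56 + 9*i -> [56, 65, 74, 83, 92]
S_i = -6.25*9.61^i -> [-6.25, -60.06, -577.2, -5546.9, -53305.69]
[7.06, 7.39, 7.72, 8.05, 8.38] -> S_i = 7.06 + 0.33*i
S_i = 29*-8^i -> [29, -232, 1856, -14848, 118784]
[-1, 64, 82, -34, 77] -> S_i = Random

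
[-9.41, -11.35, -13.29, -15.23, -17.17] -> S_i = -9.41 + -1.94*i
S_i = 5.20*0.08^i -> [5.2, 0.42, 0.03, 0.0, 0.0]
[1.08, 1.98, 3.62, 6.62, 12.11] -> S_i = 1.08*1.83^i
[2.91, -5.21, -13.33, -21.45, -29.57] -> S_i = 2.91 + -8.12*i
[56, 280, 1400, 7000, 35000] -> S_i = 56*5^i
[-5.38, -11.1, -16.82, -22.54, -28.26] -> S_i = -5.38 + -5.72*i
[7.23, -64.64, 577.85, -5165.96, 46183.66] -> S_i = 7.23*(-8.94)^i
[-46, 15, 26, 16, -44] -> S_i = Random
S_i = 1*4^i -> [1, 4, 16, 64, 256]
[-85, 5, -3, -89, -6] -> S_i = Random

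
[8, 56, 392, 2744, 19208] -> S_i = 8*7^i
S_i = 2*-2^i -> [2, -4, 8, -16, 32]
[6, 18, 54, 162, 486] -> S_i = 6*3^i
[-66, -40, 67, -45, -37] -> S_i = Random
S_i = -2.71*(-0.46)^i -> [-2.71, 1.25, -0.57, 0.26, -0.12]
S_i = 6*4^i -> [6, 24, 96, 384, 1536]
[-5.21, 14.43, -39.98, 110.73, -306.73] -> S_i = -5.21*(-2.77)^i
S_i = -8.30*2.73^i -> [-8.3, -22.66, -61.86, -168.88, -461.03]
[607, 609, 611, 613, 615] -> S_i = 607 + 2*i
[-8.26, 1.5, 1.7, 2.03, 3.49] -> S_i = Random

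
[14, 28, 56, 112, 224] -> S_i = 14*2^i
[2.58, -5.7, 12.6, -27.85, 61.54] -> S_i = 2.58*(-2.21)^i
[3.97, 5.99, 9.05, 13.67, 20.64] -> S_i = 3.97*1.51^i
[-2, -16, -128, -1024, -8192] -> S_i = -2*8^i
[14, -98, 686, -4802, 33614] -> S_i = 14*-7^i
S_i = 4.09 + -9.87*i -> [4.09, -5.78, -15.65, -25.52, -35.39]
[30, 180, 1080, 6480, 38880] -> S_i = 30*6^i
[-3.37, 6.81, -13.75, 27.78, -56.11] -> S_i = -3.37*(-2.02)^i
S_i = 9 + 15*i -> [9, 24, 39, 54, 69]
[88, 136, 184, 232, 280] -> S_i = 88 + 48*i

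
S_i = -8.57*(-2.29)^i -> [-8.57, 19.63, -44.94, 102.92, -235.68]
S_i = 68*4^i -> [68, 272, 1088, 4352, 17408]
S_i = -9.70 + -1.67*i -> [-9.7, -11.37, -13.04, -14.71, -16.38]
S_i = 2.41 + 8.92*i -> [2.41, 11.33, 20.25, 29.17, 38.09]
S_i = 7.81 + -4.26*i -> [7.81, 3.55, -0.71, -4.97, -9.23]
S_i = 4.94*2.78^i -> [4.94, 13.73, 38.18, 106.14, 295.06]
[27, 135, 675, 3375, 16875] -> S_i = 27*5^i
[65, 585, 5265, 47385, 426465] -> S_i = 65*9^i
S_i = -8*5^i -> [-8, -40, -200, -1000, -5000]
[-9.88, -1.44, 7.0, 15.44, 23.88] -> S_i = -9.88 + 8.44*i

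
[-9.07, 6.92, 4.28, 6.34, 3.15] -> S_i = Random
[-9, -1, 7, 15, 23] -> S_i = -9 + 8*i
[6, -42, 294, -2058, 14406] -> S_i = 6*-7^i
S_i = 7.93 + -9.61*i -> [7.93, -1.68, -11.29, -20.9, -30.51]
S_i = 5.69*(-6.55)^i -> [5.69, -37.27, 244.12, -1598.95, 10473.15]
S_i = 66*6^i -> [66, 396, 2376, 14256, 85536]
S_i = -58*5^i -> [-58, -290, -1450, -7250, -36250]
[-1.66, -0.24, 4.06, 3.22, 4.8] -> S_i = Random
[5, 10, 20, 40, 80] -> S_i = 5*2^i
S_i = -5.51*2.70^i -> [-5.51, -14.88, -40.17, -108.45, -292.82]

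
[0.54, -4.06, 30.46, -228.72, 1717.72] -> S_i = 0.54*(-7.51)^i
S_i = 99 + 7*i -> [99, 106, 113, 120, 127]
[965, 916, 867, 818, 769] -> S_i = 965 + -49*i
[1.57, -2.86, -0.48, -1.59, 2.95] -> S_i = Random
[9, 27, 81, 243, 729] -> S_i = 9*3^i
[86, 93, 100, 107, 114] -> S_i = 86 + 7*i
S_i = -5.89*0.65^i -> [-5.89, -3.83, -2.49, -1.62, -1.05]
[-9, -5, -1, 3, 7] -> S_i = -9 + 4*i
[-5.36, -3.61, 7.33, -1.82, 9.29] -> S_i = Random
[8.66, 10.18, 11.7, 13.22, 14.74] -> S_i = 8.66 + 1.52*i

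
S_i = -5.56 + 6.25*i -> [-5.56, 0.69, 6.94, 13.19, 19.44]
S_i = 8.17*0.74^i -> [8.17, 6.05, 4.47, 3.31, 2.45]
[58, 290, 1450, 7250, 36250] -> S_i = 58*5^i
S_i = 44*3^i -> [44, 132, 396, 1188, 3564]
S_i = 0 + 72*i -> [0, 72, 144, 216, 288]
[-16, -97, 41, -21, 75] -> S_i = Random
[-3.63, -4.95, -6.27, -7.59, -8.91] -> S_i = -3.63 + -1.32*i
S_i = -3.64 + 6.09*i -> [-3.64, 2.45, 8.54, 14.63, 20.72]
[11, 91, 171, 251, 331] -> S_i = 11 + 80*i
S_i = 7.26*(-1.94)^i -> [7.26, -14.08, 27.32, -53.01, 102.84]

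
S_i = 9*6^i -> [9, 54, 324, 1944, 11664]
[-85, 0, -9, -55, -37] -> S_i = Random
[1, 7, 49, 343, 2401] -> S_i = 1*7^i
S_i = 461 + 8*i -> [461, 469, 477, 485, 493]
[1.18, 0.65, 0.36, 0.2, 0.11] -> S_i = 1.18*0.55^i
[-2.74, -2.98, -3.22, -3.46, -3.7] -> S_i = -2.74 + -0.24*i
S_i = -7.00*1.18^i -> [-7.0, -8.26, -9.75, -11.5, -13.57]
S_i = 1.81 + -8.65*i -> [1.81, -6.84, -15.49, -24.14, -32.79]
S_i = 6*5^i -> [6, 30, 150, 750, 3750]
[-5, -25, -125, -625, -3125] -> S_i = -5*5^i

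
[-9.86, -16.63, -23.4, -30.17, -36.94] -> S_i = -9.86 + -6.77*i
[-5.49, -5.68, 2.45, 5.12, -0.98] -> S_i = Random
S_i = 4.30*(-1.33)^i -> [4.3, -5.72, 7.61, -10.12, 13.45]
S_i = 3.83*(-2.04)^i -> [3.83, -7.81, 15.94, -32.52, 66.33]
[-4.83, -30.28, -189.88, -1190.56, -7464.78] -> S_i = -4.83*6.27^i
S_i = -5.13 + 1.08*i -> [-5.13, -4.05, -2.97, -1.89, -0.81]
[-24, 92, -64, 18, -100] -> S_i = Random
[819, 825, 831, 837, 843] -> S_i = 819 + 6*i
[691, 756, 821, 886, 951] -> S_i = 691 + 65*i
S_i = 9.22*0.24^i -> [9.22, 2.21, 0.53, 0.13, 0.03]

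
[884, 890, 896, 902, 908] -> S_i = 884 + 6*i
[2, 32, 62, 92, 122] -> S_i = 2 + 30*i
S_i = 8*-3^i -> [8, -24, 72, -216, 648]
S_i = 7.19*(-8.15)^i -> [7.19, -58.6, 477.58, -3892.26, 31721.91]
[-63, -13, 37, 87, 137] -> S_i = -63 + 50*i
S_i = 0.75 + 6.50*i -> [0.75, 7.25, 13.75, 20.25, 26.75]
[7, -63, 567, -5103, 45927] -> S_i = 7*-9^i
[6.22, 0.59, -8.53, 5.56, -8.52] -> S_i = Random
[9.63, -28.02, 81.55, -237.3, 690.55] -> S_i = 9.63*(-2.91)^i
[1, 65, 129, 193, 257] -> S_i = 1 + 64*i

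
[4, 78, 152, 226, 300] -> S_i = 4 + 74*i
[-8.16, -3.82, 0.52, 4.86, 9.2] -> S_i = -8.16 + 4.34*i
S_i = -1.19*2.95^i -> [-1.19, -3.51, -10.36, -30.55, -90.12]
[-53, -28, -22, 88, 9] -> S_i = Random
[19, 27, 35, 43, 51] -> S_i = 19 + 8*i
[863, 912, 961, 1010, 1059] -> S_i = 863 + 49*i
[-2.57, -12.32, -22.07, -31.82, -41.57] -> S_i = -2.57 + -9.75*i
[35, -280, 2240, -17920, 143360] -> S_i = 35*-8^i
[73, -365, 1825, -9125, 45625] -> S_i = 73*-5^i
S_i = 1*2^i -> [1, 2, 4, 8, 16]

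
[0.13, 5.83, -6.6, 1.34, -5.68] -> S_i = Random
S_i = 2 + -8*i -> [2, -6, -14, -22, -30]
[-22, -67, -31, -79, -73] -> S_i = Random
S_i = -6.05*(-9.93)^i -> [-6.05, 60.08, -596.56, 5923.84, -58823.7]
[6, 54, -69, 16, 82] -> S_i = Random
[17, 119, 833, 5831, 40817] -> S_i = 17*7^i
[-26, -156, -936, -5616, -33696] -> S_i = -26*6^i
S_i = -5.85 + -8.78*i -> [-5.85, -14.63, -23.41, -32.19, -40.97]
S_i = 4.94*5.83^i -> [4.94, 28.8, 167.91, 978.89, 5706.91]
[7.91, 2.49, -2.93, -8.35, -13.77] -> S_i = 7.91 + -5.42*i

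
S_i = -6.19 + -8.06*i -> [-6.19, -14.25, -22.31, -30.37, -38.43]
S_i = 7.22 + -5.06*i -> [7.22, 2.16, -2.9, -7.96, -13.02]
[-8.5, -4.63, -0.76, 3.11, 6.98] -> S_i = -8.50 + 3.87*i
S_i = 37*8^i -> [37, 296, 2368, 18944, 151552]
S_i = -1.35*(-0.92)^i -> [-1.35, 1.24, -1.14, 1.05, -0.97]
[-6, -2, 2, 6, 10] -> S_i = -6 + 4*i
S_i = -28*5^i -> [-28, -140, -700, -3500, -17500]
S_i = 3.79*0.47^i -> [3.79, 1.78, 0.84, 0.39, 0.18]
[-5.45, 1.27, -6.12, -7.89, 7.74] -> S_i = Random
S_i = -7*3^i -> [-7, -21, -63, -189, -567]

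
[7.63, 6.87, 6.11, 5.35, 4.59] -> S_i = 7.63 + -0.76*i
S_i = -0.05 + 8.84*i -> [-0.05, 8.79, 17.63, 26.47, 35.31]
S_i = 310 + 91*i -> [310, 401, 492, 583, 674]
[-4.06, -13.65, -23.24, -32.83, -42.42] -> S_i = -4.06 + -9.59*i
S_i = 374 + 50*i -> [374, 424, 474, 524, 574]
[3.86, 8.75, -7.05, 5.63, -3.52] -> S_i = Random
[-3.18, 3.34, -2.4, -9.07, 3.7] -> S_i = Random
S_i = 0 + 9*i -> [0, 9, 18, 27, 36]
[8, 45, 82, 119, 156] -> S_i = 8 + 37*i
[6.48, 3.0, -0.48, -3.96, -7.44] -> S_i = 6.48 + -3.48*i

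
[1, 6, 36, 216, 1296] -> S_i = 1*6^i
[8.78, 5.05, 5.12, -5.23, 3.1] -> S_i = Random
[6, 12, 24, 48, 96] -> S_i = 6*2^i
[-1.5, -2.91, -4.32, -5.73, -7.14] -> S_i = -1.50 + -1.41*i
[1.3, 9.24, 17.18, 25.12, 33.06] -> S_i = 1.30 + 7.94*i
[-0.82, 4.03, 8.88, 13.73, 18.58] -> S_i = -0.82 + 4.85*i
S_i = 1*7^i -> [1, 7, 49, 343, 2401]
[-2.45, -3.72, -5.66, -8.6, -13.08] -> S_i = -2.45*1.52^i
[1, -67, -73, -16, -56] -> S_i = Random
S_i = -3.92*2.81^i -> [-3.92, -11.02, -30.95, -86.98, -244.41]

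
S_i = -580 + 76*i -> [-580, -504, -428, -352, -276]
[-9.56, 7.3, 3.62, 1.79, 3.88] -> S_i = Random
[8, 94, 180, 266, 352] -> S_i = 8 + 86*i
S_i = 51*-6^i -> [51, -306, 1836, -11016, 66096]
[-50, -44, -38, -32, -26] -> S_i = -50 + 6*i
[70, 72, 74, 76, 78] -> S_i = 70 + 2*i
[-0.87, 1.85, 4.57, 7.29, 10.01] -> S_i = -0.87 + 2.72*i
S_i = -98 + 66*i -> [-98, -32, 34, 100, 166]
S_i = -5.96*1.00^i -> [-5.96, -5.96, -5.96, -5.96, -5.96]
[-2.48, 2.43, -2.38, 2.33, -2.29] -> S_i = -2.48*(-0.98)^i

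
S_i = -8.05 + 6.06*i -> [-8.05, -1.99, 4.07, 10.13, 16.19]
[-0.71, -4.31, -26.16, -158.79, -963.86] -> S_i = -0.71*6.07^i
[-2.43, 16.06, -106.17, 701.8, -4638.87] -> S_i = -2.43*(-6.61)^i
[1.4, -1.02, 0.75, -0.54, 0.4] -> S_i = 1.40*(-0.73)^i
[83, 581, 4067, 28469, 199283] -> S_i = 83*7^i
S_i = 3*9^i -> [3, 27, 243, 2187, 19683]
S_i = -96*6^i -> [-96, -576, -3456, -20736, -124416]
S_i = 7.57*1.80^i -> [7.57, 13.63, 24.53, 44.15, 79.47]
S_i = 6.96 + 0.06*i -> [6.96, 7.02, 7.08, 7.14, 7.2]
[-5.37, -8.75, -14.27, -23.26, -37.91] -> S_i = -5.37*1.63^i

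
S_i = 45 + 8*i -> [45, 53, 61, 69, 77]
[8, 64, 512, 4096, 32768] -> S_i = 8*8^i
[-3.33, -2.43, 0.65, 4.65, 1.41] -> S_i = Random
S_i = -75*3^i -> [-75, -225, -675, -2025, -6075]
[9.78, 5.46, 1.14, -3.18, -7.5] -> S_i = 9.78 + -4.32*i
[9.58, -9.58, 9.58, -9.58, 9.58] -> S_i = 9.58*(-1.00)^i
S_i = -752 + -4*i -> [-752, -756, -760, -764, -768]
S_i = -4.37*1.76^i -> [-4.37, -7.69, -13.54, -23.82, -41.93]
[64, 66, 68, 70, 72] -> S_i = 64 + 2*i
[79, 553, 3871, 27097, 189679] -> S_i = 79*7^i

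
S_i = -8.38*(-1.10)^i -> [-8.38, 9.22, -10.14, 11.15, -12.27]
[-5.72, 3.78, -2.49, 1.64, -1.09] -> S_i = -5.72*(-0.66)^i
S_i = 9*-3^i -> [9, -27, 81, -243, 729]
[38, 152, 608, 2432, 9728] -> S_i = 38*4^i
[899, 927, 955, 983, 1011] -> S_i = 899 + 28*i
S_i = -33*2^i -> [-33, -66, -132, -264, -528]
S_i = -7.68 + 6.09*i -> [-7.68, -1.59, 4.5, 10.59, 16.68]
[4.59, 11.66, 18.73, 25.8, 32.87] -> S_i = 4.59 + 7.07*i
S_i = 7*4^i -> [7, 28, 112, 448, 1792]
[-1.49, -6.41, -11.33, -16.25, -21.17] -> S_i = -1.49 + -4.92*i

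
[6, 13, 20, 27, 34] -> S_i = 6 + 7*i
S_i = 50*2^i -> [50, 100, 200, 400, 800]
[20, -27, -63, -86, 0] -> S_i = Random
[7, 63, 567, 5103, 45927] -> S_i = 7*9^i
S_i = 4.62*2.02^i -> [4.62, 9.33, 18.85, 38.08, 76.92]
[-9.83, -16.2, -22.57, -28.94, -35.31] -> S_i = -9.83 + -6.37*i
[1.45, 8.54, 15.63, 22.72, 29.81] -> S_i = 1.45 + 7.09*i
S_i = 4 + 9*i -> [4, 13, 22, 31, 40]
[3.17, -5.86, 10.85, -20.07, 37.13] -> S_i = 3.17*(-1.85)^i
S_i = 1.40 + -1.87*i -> [1.4, -0.47, -2.34, -4.21, -6.08]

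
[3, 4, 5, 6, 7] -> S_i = 3 + 1*i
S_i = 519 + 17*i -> [519, 536, 553, 570, 587]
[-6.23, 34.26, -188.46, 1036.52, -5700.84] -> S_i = -6.23*(-5.50)^i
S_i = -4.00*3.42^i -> [-4.0, -13.68, -46.79, -160.01, -547.22]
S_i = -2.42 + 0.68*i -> [-2.42, -1.74, -1.06, -0.38, 0.3]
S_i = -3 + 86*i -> [-3, 83, 169, 255, 341]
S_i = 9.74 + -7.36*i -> [9.74, 2.38, -4.98, -12.34, -19.7]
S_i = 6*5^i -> [6, 30, 150, 750, 3750]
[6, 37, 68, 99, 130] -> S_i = 6 + 31*i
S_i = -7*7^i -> [-7, -49, -343, -2401, -16807]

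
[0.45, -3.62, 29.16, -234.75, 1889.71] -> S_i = 0.45*(-8.05)^i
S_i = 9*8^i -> [9, 72, 576, 4608, 36864]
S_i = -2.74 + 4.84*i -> [-2.74, 2.1, 6.94, 11.78, 16.62]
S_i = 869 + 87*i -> [869, 956, 1043, 1130, 1217]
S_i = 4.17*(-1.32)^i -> [4.17, -5.5, 7.27, -9.59, 12.66]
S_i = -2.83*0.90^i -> [-2.83, -2.55, -2.29, -2.06, -1.86]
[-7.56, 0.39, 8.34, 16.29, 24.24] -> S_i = -7.56 + 7.95*i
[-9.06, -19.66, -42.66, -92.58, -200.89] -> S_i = -9.06*2.17^i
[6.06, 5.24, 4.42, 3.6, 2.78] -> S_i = 6.06 + -0.82*i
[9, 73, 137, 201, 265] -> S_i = 9 + 64*i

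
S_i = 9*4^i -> [9, 36, 144, 576, 2304]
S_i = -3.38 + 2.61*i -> [-3.38, -0.77, 1.84, 4.45, 7.06]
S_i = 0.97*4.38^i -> [0.97, 4.25, 18.61, 81.51, 357.0]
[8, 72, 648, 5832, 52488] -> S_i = 8*9^i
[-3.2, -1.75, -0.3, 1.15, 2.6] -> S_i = -3.20 + 1.45*i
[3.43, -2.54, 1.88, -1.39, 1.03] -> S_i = 3.43*(-0.74)^i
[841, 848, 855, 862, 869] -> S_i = 841 + 7*i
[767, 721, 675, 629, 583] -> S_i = 767 + -46*i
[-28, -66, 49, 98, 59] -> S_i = Random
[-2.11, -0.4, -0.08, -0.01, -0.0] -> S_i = -2.11*0.19^i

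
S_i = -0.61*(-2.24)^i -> [-0.61, 1.37, -3.06, 6.86, -15.36]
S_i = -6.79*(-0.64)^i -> [-6.79, 4.35, -2.78, 1.78, -1.14]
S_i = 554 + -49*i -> [554, 505, 456, 407, 358]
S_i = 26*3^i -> [26, 78, 234, 702, 2106]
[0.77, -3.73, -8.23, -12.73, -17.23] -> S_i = 0.77 + -4.50*i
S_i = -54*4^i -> [-54, -216, -864, -3456, -13824]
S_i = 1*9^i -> [1, 9, 81, 729, 6561]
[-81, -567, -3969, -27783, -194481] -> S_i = -81*7^i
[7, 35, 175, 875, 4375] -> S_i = 7*5^i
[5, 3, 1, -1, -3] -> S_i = 5 + -2*i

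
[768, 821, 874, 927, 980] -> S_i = 768 + 53*i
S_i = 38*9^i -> [38, 342, 3078, 27702, 249318]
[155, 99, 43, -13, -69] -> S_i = 155 + -56*i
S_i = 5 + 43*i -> [5, 48, 91, 134, 177]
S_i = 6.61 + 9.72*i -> [6.61, 16.33, 26.05, 35.77, 45.49]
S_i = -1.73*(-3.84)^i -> [-1.73, 6.64, -25.51, 97.96, -376.16]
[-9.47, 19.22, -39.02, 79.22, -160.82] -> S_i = -9.47*(-2.03)^i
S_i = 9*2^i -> [9, 18, 36, 72, 144]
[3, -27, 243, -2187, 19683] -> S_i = 3*-9^i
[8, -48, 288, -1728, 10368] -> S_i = 8*-6^i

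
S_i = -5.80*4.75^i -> [-5.8, -27.55, -130.86, -621.6, -2952.59]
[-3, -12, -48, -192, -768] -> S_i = -3*4^i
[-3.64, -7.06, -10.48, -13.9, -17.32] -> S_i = -3.64 + -3.42*i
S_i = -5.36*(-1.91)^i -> [-5.36, 10.24, -19.55, 37.35, -71.33]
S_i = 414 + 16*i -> [414, 430, 446, 462, 478]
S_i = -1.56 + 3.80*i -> [-1.56, 2.24, 6.04, 9.84, 13.64]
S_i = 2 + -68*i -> [2, -66, -134, -202, -270]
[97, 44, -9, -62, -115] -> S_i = 97 + -53*i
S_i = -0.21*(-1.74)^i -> [-0.21, 0.37, -0.64, 1.11, -1.92]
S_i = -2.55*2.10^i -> [-2.55, -5.36, -11.25, -23.62, -49.59]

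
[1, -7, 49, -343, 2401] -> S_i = 1*-7^i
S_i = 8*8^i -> [8, 64, 512, 4096, 32768]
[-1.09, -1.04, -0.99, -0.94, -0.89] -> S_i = -1.09 + 0.05*i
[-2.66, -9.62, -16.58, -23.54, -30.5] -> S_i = -2.66 + -6.96*i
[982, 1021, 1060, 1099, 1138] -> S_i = 982 + 39*i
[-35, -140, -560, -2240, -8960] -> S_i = -35*4^i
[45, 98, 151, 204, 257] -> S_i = 45 + 53*i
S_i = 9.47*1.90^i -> [9.47, 17.99, 34.19, 64.95, 123.41]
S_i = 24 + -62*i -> [24, -38, -100, -162, -224]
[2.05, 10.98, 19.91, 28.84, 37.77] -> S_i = 2.05 + 8.93*i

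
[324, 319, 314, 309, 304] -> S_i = 324 + -5*i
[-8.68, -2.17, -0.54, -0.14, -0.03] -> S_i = -8.68*0.25^i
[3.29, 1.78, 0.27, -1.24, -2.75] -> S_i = 3.29 + -1.51*i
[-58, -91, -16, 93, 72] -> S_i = Random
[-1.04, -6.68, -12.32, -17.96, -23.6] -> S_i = -1.04 + -5.64*i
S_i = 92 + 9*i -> [92, 101, 110, 119, 128]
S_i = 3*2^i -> [3, 6, 12, 24, 48]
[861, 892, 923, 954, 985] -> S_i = 861 + 31*i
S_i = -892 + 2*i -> [-892, -890, -888, -886, -884]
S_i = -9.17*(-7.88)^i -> [-9.17, 72.26, -569.41, 4486.92, -35356.9]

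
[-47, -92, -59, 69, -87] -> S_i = Random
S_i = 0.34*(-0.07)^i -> [0.34, -0.02, 0.0, -0.0, 0.0]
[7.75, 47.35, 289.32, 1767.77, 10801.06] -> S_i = 7.75*6.11^i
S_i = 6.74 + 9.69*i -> [6.74, 16.43, 26.12, 35.81, 45.5]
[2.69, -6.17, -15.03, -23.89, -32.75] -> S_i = 2.69 + -8.86*i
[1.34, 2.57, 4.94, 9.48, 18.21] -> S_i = 1.34*1.92^i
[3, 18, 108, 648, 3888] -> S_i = 3*6^i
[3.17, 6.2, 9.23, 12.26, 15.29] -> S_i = 3.17 + 3.03*i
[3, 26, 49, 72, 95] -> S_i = 3 + 23*i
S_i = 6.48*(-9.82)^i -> [6.48, -63.63, 624.88, -6136.34, 60258.87]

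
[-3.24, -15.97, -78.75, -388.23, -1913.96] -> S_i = -3.24*4.93^i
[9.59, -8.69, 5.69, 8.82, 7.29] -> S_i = Random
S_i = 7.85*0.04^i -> [7.85, 0.31, 0.01, 0.0, 0.0]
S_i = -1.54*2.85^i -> [-1.54, -4.39, -12.51, -35.65, -101.6]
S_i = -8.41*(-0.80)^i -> [-8.41, 6.73, -5.38, 4.31, -3.44]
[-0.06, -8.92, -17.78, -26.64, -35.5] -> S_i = -0.06 + -8.86*i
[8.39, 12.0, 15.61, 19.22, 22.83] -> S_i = 8.39 + 3.61*i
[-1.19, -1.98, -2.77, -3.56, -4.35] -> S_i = -1.19 + -0.79*i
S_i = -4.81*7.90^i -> [-4.81, -38.0, -300.19, -2371.52, -18734.99]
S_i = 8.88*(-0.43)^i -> [8.88, -3.82, 1.64, -0.71, 0.3]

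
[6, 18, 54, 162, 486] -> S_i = 6*3^i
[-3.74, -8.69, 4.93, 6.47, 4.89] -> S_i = Random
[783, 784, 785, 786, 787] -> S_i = 783 + 1*i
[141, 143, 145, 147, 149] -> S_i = 141 + 2*i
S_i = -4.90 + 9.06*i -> [-4.9, 4.16, 13.22, 22.28, 31.34]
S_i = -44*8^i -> [-44, -352, -2816, -22528, -180224]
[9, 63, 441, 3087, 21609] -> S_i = 9*7^i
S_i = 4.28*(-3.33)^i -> [4.28, -14.25, 47.46, -158.04, 526.28]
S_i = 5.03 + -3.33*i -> [5.03, 1.7, -1.63, -4.96, -8.29]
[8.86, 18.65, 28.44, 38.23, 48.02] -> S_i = 8.86 + 9.79*i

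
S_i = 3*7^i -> [3, 21, 147, 1029, 7203]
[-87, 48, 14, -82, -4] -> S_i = Random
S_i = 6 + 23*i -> [6, 29, 52, 75, 98]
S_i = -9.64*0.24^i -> [-9.64, -2.31, -0.56, -0.13, -0.03]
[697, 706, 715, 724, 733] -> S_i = 697 + 9*i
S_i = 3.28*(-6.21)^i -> [3.28, -20.37, 126.49, -785.5, 4877.98]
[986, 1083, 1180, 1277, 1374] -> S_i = 986 + 97*i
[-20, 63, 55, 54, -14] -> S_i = Random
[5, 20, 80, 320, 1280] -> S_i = 5*4^i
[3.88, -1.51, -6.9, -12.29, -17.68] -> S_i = 3.88 + -5.39*i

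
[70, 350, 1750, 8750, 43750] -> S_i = 70*5^i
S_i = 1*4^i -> [1, 4, 16, 64, 256]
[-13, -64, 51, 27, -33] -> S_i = Random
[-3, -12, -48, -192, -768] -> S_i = -3*4^i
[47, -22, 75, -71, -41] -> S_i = Random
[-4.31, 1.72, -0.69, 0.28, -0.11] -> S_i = -4.31*(-0.40)^i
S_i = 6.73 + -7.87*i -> [6.73, -1.14, -9.01, -16.88, -24.75]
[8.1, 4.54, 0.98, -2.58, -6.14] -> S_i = 8.10 + -3.56*i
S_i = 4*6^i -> [4, 24, 144, 864, 5184]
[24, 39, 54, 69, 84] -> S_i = 24 + 15*i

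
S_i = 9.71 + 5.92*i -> [9.71, 15.63, 21.55, 27.47, 33.39]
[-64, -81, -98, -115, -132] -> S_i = -64 + -17*i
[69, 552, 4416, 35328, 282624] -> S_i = 69*8^i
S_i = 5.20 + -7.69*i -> [5.2, -2.49, -10.18, -17.87, -25.56]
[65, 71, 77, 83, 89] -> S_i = 65 + 6*i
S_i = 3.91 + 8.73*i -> [3.91, 12.64, 21.37, 30.1, 38.83]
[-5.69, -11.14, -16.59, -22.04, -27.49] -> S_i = -5.69 + -5.45*i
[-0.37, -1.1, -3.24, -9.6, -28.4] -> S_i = -0.37*2.96^i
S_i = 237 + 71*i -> [237, 308, 379, 450, 521]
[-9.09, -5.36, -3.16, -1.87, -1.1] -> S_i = -9.09*0.59^i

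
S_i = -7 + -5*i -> [-7, -12, -17, -22, -27]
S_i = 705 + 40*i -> [705, 745, 785, 825, 865]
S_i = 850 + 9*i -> [850, 859, 868, 877, 886]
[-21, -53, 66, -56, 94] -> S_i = Random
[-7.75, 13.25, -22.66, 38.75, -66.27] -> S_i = -7.75*(-1.71)^i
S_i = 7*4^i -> [7, 28, 112, 448, 1792]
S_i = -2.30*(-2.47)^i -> [-2.3, 5.68, -14.03, 34.66, -85.61]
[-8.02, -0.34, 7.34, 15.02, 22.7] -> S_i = -8.02 + 7.68*i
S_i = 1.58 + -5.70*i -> [1.58, -4.12, -9.82, -15.52, -21.22]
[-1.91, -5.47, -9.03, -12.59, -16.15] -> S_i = -1.91 + -3.56*i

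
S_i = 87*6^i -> [87, 522, 3132, 18792, 112752]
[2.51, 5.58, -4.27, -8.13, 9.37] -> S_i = Random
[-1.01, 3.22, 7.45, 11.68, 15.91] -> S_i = -1.01 + 4.23*i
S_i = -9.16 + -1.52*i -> [-9.16, -10.68, -12.2, -13.72, -15.24]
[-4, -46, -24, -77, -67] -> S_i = Random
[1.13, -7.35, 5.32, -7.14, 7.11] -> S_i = Random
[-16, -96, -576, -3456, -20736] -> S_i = -16*6^i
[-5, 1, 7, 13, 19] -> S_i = -5 + 6*i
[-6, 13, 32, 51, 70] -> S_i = -6 + 19*i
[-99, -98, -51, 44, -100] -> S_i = Random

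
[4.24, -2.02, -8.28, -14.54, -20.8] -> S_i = 4.24 + -6.26*i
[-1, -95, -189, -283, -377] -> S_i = -1 + -94*i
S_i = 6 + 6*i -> [6, 12, 18, 24, 30]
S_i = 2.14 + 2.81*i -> [2.14, 4.95, 7.76, 10.57, 13.38]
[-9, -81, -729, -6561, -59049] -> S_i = -9*9^i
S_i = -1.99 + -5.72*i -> [-1.99, -7.71, -13.43, -19.15, -24.87]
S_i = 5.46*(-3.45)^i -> [5.46, -18.84, 64.99, -224.21, 773.52]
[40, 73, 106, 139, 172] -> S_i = 40 + 33*i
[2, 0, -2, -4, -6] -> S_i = 2 + -2*i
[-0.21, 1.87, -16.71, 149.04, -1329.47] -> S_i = -0.21*(-8.92)^i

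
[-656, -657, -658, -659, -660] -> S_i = -656 + -1*i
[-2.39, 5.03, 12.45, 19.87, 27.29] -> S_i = -2.39 + 7.42*i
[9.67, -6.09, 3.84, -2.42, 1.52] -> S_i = 9.67*(-0.63)^i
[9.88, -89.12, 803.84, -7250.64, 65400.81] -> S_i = 9.88*(-9.02)^i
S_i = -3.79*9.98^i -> [-3.79, -37.82, -377.49, -3767.31, -37597.71]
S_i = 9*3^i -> [9, 27, 81, 243, 729]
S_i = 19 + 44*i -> [19, 63, 107, 151, 195]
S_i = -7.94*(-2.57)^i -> [-7.94, 20.41, -52.44, 134.78, -346.38]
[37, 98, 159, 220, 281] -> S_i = 37 + 61*i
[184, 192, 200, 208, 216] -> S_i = 184 + 8*i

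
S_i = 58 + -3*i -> [58, 55, 52, 49, 46]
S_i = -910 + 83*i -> [-910, -827, -744, -661, -578]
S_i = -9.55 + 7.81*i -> [-9.55, -1.74, 6.07, 13.88, 21.69]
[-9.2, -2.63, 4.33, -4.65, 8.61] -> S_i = Random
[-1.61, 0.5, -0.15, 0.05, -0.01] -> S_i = -1.61*(-0.31)^i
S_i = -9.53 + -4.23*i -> [-9.53, -13.76, -17.99, -22.22, -26.45]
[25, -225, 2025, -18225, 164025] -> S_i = 25*-9^i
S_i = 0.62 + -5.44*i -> [0.62, -4.82, -10.26, -15.7, -21.14]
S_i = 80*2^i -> [80, 160, 320, 640, 1280]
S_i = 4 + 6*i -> [4, 10, 16, 22, 28]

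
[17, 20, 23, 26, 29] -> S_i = 17 + 3*i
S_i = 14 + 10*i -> [14, 24, 34, 44, 54]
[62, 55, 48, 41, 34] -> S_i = 62 + -7*i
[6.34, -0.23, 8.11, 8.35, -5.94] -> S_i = Random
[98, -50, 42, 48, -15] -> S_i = Random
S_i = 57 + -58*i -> [57, -1, -59, -117, -175]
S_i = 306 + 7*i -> [306, 313, 320, 327, 334]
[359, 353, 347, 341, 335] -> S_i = 359 + -6*i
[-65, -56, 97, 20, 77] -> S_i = Random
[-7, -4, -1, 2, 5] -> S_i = -7 + 3*i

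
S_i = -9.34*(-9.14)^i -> [-9.34, 85.37, -780.26, 7131.58, -65182.6]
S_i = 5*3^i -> [5, 15, 45, 135, 405]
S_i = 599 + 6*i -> [599, 605, 611, 617, 623]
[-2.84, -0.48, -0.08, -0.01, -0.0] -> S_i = -2.84*0.17^i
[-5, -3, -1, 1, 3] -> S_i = -5 + 2*i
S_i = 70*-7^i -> [70, -490, 3430, -24010, 168070]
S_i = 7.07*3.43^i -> [7.07, 24.25, 83.18, 285.3, 978.58]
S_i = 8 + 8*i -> [8, 16, 24, 32, 40]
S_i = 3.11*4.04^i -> [3.11, 12.56, 50.76, 205.07, 828.49]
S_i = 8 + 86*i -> [8, 94, 180, 266, 352]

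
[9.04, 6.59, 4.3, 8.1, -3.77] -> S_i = Random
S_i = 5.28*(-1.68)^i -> [5.28, -8.87, 14.9, -25.04, 42.06]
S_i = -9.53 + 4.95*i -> [-9.53, -4.58, 0.37, 5.32, 10.27]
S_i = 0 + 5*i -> [0, 5, 10, 15, 20]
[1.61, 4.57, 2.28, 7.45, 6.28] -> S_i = Random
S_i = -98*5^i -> [-98, -490, -2450, -12250, -61250]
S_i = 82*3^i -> [82, 246, 738, 2214, 6642]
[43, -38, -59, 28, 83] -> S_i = Random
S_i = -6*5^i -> [-6, -30, -150, -750, -3750]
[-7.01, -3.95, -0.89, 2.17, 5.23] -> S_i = -7.01 + 3.06*i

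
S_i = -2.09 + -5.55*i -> [-2.09, -7.64, -13.19, -18.74, -24.29]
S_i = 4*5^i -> [4, 20, 100, 500, 2500]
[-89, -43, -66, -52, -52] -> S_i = Random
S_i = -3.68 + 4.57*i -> [-3.68, 0.89, 5.46, 10.03, 14.6]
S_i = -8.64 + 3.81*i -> [-8.64, -4.83, -1.02, 2.79, 6.6]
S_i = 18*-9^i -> [18, -162, 1458, -13122, 118098]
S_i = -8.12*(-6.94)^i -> [-8.12, 56.35, -391.09, 2714.15, -18836.23]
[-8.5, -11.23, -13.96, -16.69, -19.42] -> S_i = -8.50 + -2.73*i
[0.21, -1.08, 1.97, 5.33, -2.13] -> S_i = Random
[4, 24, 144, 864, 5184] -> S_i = 4*6^i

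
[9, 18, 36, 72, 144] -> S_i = 9*2^i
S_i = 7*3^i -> [7, 21, 63, 189, 567]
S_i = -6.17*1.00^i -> [-6.17, -6.17, -6.17, -6.17, -6.17]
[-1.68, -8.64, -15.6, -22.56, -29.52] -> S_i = -1.68 + -6.96*i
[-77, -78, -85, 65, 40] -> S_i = Random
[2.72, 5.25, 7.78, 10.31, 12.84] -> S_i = 2.72 + 2.53*i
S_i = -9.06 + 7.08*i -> [-9.06, -1.98, 5.1, 12.18, 19.26]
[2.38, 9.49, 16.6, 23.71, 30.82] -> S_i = 2.38 + 7.11*i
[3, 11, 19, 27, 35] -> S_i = 3 + 8*i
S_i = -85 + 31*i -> [-85, -54, -23, 8, 39]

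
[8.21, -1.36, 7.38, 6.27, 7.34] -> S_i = Random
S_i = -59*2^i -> [-59, -118, -236, -472, -944]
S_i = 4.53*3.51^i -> [4.53, 15.9, 55.81, 195.89, 687.59]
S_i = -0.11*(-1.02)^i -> [-0.11, 0.11, -0.11, 0.12, -0.12]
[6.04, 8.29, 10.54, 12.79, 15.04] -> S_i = 6.04 + 2.25*i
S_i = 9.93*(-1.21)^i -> [9.93, -12.02, 14.54, -17.59, 21.29]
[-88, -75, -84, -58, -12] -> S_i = Random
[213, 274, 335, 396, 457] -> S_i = 213 + 61*i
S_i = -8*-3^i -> [-8, 24, -72, 216, -648]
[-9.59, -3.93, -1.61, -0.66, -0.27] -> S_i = -9.59*0.41^i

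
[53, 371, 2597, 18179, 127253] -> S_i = 53*7^i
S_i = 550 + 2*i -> [550, 552, 554, 556, 558]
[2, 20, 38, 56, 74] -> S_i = 2 + 18*i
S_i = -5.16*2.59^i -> [-5.16, -13.36, -34.61, -89.65, -232.19]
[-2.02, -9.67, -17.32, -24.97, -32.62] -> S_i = -2.02 + -7.65*i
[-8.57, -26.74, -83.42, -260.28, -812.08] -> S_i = -8.57*3.12^i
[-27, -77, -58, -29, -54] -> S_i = Random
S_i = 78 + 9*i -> [78, 87, 96, 105, 114]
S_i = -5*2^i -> [-5, -10, -20, -40, -80]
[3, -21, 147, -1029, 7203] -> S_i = 3*-7^i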